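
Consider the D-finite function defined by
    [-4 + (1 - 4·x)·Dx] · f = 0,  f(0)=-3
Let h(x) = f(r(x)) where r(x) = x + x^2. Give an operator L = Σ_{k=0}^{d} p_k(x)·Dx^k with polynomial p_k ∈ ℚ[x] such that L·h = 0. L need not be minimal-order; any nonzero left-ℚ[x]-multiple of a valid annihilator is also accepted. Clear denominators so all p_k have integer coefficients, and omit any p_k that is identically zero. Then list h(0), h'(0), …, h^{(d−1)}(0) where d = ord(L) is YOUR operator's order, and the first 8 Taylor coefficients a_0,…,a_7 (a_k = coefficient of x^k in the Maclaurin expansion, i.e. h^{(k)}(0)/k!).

L = (4 + 8·x) + (-1 + 4·x + 4·x^2)·Dx  (order 1).
h: a_k = -3, -12, -60, -288, -1392, -6720, -32448, -156672, …
ICs: h(0) = -3.

f: a_k = -3, -12, -48, -192, -768, -3072, -12288, -49152, …
f∘r: x↦r, Dx↦Dx/r' in L_f ⇒ L₀.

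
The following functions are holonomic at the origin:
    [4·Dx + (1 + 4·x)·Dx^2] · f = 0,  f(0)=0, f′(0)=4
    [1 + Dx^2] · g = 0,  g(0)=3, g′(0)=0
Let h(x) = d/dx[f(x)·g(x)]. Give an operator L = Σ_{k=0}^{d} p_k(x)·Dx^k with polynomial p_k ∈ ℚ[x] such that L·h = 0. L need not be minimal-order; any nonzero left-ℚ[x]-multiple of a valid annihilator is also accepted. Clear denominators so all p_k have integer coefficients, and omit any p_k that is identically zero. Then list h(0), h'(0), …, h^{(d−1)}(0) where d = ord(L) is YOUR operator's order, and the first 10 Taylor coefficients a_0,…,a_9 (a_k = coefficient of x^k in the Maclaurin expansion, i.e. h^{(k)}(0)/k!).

f: a_k = 0, 4, -8, 64/3, -64, 1024/5, -2048/3, 16384/7, -8192, 262144/9, …
g: a_k = 3, 0, -3/2, 0, 1/8, 0, -1/240, 0, 1/13440, 0, …
Sym-product of L_f,L_g gives L₀ (≤ ord 4).
h₀' ⇒ L via d/dx closure of L₀.
L = (-12355 - 1064·x - 6288·x^2 - 16128·x^3 - 13568·x^4 + 6144·x^5 + 4096·x^6) + (-3384 - 15968·x - 14080·x^2 - 15360·x^3 + 10240·x^4 + 8192·x^5)·Dx + (-12502 - 2384·x - 10016·x^2 - 19968·x^3 - 14848·x^4 + 12288·x^5 + 8192·x^6)·Dx^2 + (-3384 - 15968·x - 14080·x^2 - 15360·x^3 + 10240·x^4 + 8192·x^5)·Dx^3 + (-147 - 1320·x - 3728·x^2 - 3840·x^3 - 1280·x^4 + 6144·x^5 + 4096·x^6)·Dx^4  (order 4).
h: a_k = 12, -48, 174, -720, 5829/2, -11718, 940403/20, -2827196/15, 169134311/224, -507981377/168, …
ICs: h(0) = 12, h′(0) = -48, h′′(0) = 348, h′′′(0) = -4320.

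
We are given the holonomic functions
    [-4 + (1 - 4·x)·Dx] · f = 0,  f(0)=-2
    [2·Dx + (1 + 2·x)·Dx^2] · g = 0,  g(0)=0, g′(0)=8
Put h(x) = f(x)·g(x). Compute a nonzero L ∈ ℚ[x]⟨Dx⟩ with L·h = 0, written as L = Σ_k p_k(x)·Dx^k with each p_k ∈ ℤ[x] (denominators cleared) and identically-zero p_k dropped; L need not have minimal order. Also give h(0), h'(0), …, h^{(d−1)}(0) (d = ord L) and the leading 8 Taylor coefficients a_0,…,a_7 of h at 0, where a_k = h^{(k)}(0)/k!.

f: a_k = -2, -8, -32, -128, -512, -2048, -8192, -32768, …
g: a_k = 0, 8, -8, 32/3, -16, 128/5, -128/3, 512/7, …
Sym-product of L_f,L_g gives L₀ (≤ ord 2).
L = 8 + (6 + 24·x)·Dx + (-1 + 2·x + 8·x^2)·Dx^2  (order 2).
h: a_k = 0, -16, -48, -640/3, -2464/3, -50048/15, -66304/5, -1861632/35, …
ICs: h(0) = 0, h′(0) = -16.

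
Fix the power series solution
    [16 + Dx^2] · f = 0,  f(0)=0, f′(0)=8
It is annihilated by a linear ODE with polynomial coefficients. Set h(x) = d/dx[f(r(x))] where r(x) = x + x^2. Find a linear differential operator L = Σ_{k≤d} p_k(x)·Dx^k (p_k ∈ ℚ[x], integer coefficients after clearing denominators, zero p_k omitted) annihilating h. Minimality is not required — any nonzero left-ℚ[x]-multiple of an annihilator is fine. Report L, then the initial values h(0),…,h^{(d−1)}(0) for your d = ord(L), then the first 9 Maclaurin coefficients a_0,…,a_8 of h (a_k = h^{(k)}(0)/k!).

L = (28 + 128·x + 384·x^2 + 512·x^3 + 256·x^4) + (-6 - 12·x)·Dx + (1 + 4·x + 4·x^2)·Dx^2  (order 2).
h: a_k = 8, 16, -64, -256, -704/3, 384, 51712/45, 45056/45, -141056/315, …
ICs: h(0) = 8, h′(0) = 16.

f: a_k = 0, 8, 0, -64/3, 0, 256/15, 0, -2048/315, 0, …
Change of var in L_f (x↦r) gives L₀.
h₀' ⇒ L via d/dx closure of L₀.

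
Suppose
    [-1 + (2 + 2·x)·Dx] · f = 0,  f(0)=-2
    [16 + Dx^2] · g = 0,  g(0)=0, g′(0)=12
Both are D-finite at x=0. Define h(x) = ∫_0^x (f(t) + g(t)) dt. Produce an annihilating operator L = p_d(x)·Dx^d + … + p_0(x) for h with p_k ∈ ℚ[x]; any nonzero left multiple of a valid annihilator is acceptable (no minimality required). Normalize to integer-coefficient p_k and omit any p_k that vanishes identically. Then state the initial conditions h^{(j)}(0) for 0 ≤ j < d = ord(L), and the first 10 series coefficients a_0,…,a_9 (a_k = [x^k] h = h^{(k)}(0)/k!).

L = (-1072 - 2048·x - 1024·x^2)·Dx + (2016 + 6112·x + 6144·x^2 + 2048·x^3)·Dx^2 + (-67 - 128·x - 64·x^2)·Dx^3 + (126 + 382·x + 384·x^2 + 128·x^3)·Dx^4  (order 4).
h: a_k = 0, -2, 11/2, 1/12, -257/32, 1/64, 16349/3840, 3/512, -1052041/860160, 143/49152, …
ICs: h(0) = 0, h′(0) = -2, h′′(0) = 11, h′′′(0) = 1/2.

f: a_k = -2, -1, 1/4, -1/8, 5/64, -7/128, 21/512, -33/1024, 429/16384, -715/32768, …
g: a_k = 0, 12, 0, -32, 0, 128/5, 0, -1024/105, 0, 2048/945, …
Sum ⇒ L₀ = lclm(L_f,L_g) in ℚ(x)⟨Dx⟩.
∫: right-multiply L₀ by Dx.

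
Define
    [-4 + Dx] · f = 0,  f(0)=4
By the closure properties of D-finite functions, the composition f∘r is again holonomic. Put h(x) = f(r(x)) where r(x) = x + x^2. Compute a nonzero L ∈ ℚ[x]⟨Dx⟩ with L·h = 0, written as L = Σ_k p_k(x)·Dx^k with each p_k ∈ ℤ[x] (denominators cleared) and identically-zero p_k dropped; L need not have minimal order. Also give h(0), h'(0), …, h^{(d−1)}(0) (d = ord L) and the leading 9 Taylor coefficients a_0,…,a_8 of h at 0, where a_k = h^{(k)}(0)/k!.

f: a_k = 4, 16, 32, 128/3, 128/3, 512/15, 1024/45, 4096/315, 2048/315, …
L₀ from L_f via x↦r, Dx↦r'^{-1}Dx.
L = (-4 - 8·x) + Dx  (order 1).
h: a_k = 4, 16, 48, 320/3, 608/3, 1664/5, 22144/45, 208384/315, 5760/7, …
ICs: h(0) = 4.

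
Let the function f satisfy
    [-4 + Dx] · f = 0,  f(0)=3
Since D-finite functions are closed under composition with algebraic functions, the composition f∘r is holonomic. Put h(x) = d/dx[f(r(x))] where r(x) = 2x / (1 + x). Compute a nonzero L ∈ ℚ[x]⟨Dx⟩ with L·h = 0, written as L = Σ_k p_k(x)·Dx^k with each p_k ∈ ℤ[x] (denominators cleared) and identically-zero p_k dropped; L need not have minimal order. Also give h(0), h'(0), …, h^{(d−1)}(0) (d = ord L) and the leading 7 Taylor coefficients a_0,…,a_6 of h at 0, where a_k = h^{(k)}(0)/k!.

f: a_k = 3, 12, 24, 32, 32, 128/5, 256/15, …
f∘r: x↦r, Dx↦Dx/r' in L_f ⇒ L₀.
h=h₀': d/dx-closure on L₀ ⇒ L.
L = (6 - 2·x) + (-1 - 2·x - x^2)·Dx  (order 1).
h: a_k = 24, 144, 264, 32, -264, 368/5, 3224/15, …
ICs: h(0) = 24.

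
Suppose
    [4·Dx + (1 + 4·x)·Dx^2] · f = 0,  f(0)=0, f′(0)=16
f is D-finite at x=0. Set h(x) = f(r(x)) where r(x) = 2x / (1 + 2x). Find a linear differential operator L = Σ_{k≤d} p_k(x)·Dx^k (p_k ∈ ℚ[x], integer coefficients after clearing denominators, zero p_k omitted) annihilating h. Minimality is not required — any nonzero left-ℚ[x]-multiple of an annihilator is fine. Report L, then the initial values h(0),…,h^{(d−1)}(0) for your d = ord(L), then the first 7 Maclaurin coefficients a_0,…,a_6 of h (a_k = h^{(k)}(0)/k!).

L = (12 + 40·x)·Dx + (1 + 12·x + 20·x^2)·Dx^2  (order 2).
h: a_k = 0, 32, -192, 3968/3, -9984, 399872/5, -666624, …
ICs: h(0) = 0, h′(0) = 32.

f: a_k = 0, 16, -32, 256/3, -256, 4096/5, -8192/3, …
Change of var in L_f (x↦r) gives L₀.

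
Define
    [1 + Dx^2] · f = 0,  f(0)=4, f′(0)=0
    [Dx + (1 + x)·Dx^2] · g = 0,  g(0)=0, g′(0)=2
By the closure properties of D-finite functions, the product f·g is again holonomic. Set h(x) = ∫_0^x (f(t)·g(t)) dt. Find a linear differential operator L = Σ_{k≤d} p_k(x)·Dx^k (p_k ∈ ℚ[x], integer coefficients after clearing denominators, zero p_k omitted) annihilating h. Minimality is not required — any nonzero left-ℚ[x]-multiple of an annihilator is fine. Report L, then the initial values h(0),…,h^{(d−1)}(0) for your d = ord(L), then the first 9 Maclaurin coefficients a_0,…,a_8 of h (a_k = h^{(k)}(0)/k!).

f: a_k = 4, 0, -2, 0, 1/6, 0, -1/180, 0, 1/10080, …
g: a_k = 0, 2, -1, 2/3, -1/2, 2/5, -1/3, 2/7, -1/4, …
h₀=f·g: eliminate ⇒ L₀, order ≤ 2·2.
∫: right-multiply L₀ by Dx.
L = (-3 + 6·x + 19·x^2 + 16·x^3 + 4·x^4)·Dx + (4 + 20·x + 24·x^2 + 8·x^3)·Dx^2 + (20·x + 42·x^2 + 32·x^3 + 8·x^4)·Dx^3 + (4 + 20·x + 24·x^2 + 8·x^3)·Dx^4 + (3 + 14·x + 23·x^2 + 16·x^3 + 4·x^4)·Dx^5  (order 5).
h: a_k = 0, 0, 4, -4/3, -1/3, 0, 1/10, -1/14, 31/560, …
ICs: h(0) = 0, h′(0) = 0, h′′(0) = 8, h′′′(0) = -8, h′′′′(0) = -8.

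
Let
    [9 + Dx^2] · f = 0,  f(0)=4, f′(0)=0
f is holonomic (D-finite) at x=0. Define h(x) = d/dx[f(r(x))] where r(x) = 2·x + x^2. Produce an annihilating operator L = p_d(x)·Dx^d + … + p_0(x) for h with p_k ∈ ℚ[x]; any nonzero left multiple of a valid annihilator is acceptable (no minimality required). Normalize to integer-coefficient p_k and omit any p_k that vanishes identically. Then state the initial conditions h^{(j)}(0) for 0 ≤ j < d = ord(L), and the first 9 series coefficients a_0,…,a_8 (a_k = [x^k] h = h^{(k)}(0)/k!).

L = (39 + 144·x + 216·x^2 + 144·x^3 + 36·x^4) + (-3 - 3·x)·Dx + (1 + 2·x + x^2)·Dx^2  (order 2).
h: a_k = 0, -144, -216, 792, 2160, 1944/5, -23436/5, -221724/35, 5832/35, …
ICs: h(0) = 0, h′(0) = -144.

f: a_k = 4, 0, -18, 0, 27/2, 0, -81/20, 0, 729/1120, …
h₀=f(r): pull back L_f along r ⇒ L₀.
Differentiate: ansatz ord ≤ ord L₀ ⇒ L.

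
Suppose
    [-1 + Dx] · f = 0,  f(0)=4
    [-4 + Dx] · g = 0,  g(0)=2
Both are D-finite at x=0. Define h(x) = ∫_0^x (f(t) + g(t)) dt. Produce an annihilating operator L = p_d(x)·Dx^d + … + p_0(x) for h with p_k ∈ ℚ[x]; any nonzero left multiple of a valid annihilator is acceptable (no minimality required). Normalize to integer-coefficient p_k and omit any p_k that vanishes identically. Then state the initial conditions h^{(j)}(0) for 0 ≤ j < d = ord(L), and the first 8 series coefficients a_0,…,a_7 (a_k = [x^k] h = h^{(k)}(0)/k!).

f: a_k = 4, 4, 2, 2/3, 1/6, 1/30, 1/180, 1/1260, …
g: a_k = 2, 8, 16, 64/3, 64/3, 256/15, 512/45, 2048/315, …
L₀ := lclm(L_f,L_g); ord L₀ ≤ 1+1.
∫: right-multiply L₀ by Dx.
L = 4·Dx - 5·Dx^2 + Dx^3  (order 3).
h: a_k = 0, 6, 6, 6, 11/2, 43/10, 57/20, 683/420, …
ICs: h(0) = 0, h′(0) = 6, h′′(0) = 12.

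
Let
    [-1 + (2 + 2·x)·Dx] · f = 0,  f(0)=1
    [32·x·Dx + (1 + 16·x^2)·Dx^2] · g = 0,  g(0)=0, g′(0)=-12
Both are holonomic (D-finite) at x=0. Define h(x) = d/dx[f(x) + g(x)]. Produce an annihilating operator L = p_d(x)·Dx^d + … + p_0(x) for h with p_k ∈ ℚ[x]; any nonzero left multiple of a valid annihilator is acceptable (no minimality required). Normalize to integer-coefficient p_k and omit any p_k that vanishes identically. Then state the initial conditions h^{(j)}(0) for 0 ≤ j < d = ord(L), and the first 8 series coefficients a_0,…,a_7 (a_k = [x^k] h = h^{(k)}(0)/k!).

f: a_k = 1, 1/2, -1/8, 1/16, -5/128, 7/256, -21/1024, 33/2048, …
g: a_k = 0, -12, 0, 64, 0, -3072/5, 0, 49152/7, …
L₀ := lclm(L_f,L_g); ord L₀ ≤ 1+2.
Derive L from L₀ (diff closure).
L = (-64 - 160·x + 3072·x^2 + 1536·x^3) + (-131 - 256·x + 5920·x^2 + 12288·x^3 + 5376·x^4)·Dx + (-2 + 126·x + 192·x^2 + 2112·x^3 + 3584·x^4 + 1536·x^5)·Dx^2  (order 2).
h: a_k = -23/2, -1/4, 3075/16, -5/32, -786397/256, -63/512, 100663527/2048, -429/4096, …
ICs: h(0) = -23/2, h′(0) = -1/4.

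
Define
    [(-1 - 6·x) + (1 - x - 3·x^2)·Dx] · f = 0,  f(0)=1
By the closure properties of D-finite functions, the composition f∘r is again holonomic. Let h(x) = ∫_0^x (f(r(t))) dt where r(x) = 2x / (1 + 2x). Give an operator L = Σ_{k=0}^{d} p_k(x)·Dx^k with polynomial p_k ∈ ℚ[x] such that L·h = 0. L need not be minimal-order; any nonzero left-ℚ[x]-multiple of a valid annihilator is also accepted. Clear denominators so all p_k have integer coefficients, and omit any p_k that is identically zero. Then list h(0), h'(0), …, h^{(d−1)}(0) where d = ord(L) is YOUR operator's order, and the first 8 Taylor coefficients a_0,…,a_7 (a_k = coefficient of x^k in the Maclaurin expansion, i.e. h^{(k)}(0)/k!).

L = (2 + 28·x)·Dx + (-1 - 4·x + 8·x^2 + 24·x^3)·Dx^2  (order 2).
h: a_k = 0, 1, 1, 4, 0, 144/5, -48, 2304/7, …
ICs: h(0) = 0, h′(0) = 1.

f: a_k = 1, 1, 4, 7, 19, 40, 97, 217, …
Substitute x→r, Dx→(1/r')Dx; clear ⇒ L₀.
h=∫h₀ ⇒ L = L₀·Dx.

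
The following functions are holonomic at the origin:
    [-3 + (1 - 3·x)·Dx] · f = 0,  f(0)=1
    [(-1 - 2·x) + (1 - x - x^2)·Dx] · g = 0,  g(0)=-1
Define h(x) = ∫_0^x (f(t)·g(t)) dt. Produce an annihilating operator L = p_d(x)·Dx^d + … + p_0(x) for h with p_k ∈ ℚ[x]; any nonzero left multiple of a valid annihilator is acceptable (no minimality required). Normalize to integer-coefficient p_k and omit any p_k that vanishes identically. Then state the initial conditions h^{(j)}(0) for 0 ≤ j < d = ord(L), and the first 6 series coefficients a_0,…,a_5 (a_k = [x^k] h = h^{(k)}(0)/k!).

f: a_k = 1, 3, 9, 27, 81, 243, …
g: a_k = -1, -1, -2, -3, -5, -8, …
Product ⇒ symmetric product L₀, ord ≤ 1.
Integrate: L := L₀·Dx.
L = (-4 + 4·x + 9·x^2)·Dx + (1 - 4·x + 2·x^2 + 3·x^3)·Dx^2  (order 2).
h: a_k = 0, -1, -2, -14/3, -45/4, -28, …
ICs: h(0) = 0, h′(0) = -1.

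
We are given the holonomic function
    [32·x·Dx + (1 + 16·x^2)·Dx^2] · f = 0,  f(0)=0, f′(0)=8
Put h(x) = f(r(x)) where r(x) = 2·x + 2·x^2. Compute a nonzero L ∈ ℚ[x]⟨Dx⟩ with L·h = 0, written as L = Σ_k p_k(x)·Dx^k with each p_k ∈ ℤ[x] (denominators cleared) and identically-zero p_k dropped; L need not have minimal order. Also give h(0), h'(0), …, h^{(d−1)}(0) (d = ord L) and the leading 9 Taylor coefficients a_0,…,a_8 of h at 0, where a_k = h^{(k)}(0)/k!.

f: a_k = 0, 8, 0, -128/3, 0, 2048/5, 0, -32768/7, 0, …
h₀=f(r): pull back L_f along r ⇒ L₀.
L = (-2 + 128·x + 512·x^2 + 768·x^3 + 384·x^4)·Dx + (1 + 2·x + 64·x^2 + 256·x^3 + 320·x^4 + 128·x^5)·Dx^2  (order 2).
h: a_k = 0, 16, 16, -1024/3, -1024, 60416/5, 195584/3, -3276800/7, -4063232, …
ICs: h(0) = 0, h′(0) = 16.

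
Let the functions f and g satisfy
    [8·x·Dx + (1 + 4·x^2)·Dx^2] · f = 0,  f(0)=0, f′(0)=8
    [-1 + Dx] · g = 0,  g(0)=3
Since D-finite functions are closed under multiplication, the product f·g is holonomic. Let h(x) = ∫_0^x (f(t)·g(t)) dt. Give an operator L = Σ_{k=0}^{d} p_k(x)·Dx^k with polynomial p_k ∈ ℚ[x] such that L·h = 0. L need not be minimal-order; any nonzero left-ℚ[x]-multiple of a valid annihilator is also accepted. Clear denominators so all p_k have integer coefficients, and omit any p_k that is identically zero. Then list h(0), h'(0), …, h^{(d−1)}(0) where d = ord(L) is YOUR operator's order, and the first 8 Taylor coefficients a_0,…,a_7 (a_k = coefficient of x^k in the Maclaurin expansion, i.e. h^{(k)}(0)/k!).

f: a_k = 0, 8, 0, -32/3, 0, 128/5, 0, -512/7, …
g: a_k = 3, 3, 3/2, 1/2, 1/8, 1/40, 1/240, 1/1680, …
Product ⇒ symmetric product L₀, ord ≤ 2.
∫: right-multiply L₀ by Dx.
L = (1 - 8·x + 4·x^2)·Dx + (-2 + 8·x - 8·x^2)·Dx^2 + (1 + 4·x^2)·Dx^3  (order 3).
h: a_k = 0, 0, 12, 8, -5, -28/5, 103/10, 215/21, …
ICs: h(0) = 0, h′(0) = 0, h′′(0) = 24.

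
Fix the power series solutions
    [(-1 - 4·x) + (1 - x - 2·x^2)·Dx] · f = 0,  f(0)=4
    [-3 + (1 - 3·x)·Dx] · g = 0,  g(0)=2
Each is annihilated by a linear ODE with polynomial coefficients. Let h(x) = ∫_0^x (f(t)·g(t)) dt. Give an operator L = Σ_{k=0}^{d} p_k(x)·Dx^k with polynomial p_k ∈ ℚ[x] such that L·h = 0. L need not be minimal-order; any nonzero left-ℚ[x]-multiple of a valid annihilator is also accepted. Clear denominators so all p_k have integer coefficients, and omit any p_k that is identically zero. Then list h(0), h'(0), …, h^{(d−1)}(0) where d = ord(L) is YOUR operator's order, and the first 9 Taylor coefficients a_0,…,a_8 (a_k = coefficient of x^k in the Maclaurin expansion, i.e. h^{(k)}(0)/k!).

f: a_k = 4, 4, 12, 20, 44, 84, 172, 340, 684, …
g: a_k = 2, 6, 18, 54, 162, 486, 1458, 4374, 13122, …
Product ⇒ symmetric product L₀, ord ≤ 1.
Integrate: L := L₀·Dx.
L = (-4 + 2·x + 18·x^2)·Dx + (1 - 4·x + x^2 + 6·x^3)·Dx^2  (order 2).
h: a_k = 0, 8, 16, 40, 100, 1288/5, 672, 12440/7, 4750, …
ICs: h(0) = 0, h′(0) = 8.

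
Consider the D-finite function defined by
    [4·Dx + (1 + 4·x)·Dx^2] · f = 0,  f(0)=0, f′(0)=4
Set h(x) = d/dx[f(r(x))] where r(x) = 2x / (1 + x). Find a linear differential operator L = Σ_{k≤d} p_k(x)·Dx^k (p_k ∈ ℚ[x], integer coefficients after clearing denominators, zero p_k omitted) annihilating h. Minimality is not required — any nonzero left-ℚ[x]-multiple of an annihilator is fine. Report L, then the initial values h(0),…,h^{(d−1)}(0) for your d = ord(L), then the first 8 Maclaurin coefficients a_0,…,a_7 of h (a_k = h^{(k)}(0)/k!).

f: a_k = 0, 4, -8, 64/3, -64, 1024/5, -2048/3, 16384/7, …
L₀ from L_f via x↦r, Dx↦r'^{-1}Dx.
h=h₀': d/dx-closure on L₀ ⇒ L.
L = (10 + 18·x) + (1 + 10·x + 9·x^2)·Dx  (order 1).
h: a_k = 8, -80, 728, -6560, 59048, -531440, 4782968, -43046720, …
ICs: h(0) = 8.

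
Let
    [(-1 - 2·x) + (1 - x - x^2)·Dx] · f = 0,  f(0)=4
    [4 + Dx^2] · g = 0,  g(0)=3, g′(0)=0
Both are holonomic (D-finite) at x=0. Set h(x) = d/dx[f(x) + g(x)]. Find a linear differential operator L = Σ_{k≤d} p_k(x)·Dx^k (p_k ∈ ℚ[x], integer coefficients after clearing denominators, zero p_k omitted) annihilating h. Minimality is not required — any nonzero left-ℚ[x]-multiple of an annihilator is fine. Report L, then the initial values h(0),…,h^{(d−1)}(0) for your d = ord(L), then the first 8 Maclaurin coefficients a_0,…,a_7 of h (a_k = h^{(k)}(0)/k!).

f: a_k = 4, 4, 8, 12, 20, 32, 52, 84, …
g: a_k = 3, 0, -6, 0, 2, 0, -4/15, 0, …
Sum ⇒ L₀ = lclm(L_f,L_g) in ℚ(x)⟨Dx⟩.
h₀' ⇒ L via d/dx closure of L₀.
L = (272 + 704·x + 880·x^2 + 400·x^3 + 320·x^4 + 144·x^5 + 48·x^6) + (-44 - 52·x + 108·x^2 + 80·x^3 + 40·x^4 + 72·x^5 + 56·x^6 + 16·x^7)·Dx + (68 + 176·x + 220·x^2 + 100·x^3 + 80·x^4 + 36·x^5 + 12·x^6)·Dx^2 + (-11 - 13·x + 27·x^2 + 20·x^3 + 10·x^4 + 18·x^5 + 14·x^6 + 4·x^7)·Dx^3  (order 3).
h: a_k = 4, 4, 36, 88, 160, 1552/5, 588, 114256/105, …
ICs: h(0) = 4, h′(0) = 4, h′′(0) = 72.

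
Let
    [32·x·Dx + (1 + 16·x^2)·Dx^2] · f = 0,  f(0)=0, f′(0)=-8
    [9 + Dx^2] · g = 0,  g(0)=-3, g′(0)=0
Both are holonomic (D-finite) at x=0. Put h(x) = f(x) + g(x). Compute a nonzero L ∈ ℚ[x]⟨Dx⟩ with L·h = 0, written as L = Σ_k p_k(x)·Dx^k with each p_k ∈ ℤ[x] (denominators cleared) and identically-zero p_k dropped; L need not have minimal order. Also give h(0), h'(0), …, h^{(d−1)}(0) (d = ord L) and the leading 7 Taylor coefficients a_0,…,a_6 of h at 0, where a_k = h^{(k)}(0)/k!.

f: a_k = 0, -8, 0, 128/3, 0, -2048/5, 0, …
g: a_k = -3, 0, 27/2, 0, -81/8, 0, 243/80, …
h₀=f+g: left-lcm gives L₀, ord ≤ 4.
L = (-52704·x + 967680·x^3 + 663552·x^5)·Dx + (-207 + 13104·x^2 + 283392·x^4 + 331776·x^6)·Dx^2 + (-5856·x + 107520·x^3 + 73728·x^5)·Dx^3 + (-23 + 1456·x^2 + 31488·x^4 + 36864·x^6)·Dx^4  (order 4).
h: a_k = -3, -8, 27/2, 128/3, -81/8, -2048/5, 243/80, …
ICs: h(0) = -3, h′(0) = -8, h′′(0) = 27, h′′′(0) = 256.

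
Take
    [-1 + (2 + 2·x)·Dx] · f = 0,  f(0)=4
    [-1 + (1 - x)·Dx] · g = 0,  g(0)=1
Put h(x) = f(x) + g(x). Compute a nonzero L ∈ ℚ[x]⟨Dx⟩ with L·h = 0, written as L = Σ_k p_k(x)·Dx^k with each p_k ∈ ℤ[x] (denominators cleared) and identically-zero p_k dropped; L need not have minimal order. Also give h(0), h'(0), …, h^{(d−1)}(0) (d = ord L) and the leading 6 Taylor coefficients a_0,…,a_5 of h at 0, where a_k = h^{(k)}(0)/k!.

L = (5 + 3·x) + (-9 - 14·x - 9·x^2)·Dx + (2 + 6·x - 2·x^2 - 6·x^3)·Dx^2  (order 2).
h: a_k = 5, 3, 1/2, 5/4, 27/32, 71/64, …
ICs: h(0) = 5, h′(0) = 3.

f: a_k = 4, 2, -1/2, 1/4, -5/32, 7/64, …
g: a_k = 1, 1, 1, 1, 1, 1, …
Weyl lclm of L_f,L_g ⇒ L₀ (ord ≤ 2).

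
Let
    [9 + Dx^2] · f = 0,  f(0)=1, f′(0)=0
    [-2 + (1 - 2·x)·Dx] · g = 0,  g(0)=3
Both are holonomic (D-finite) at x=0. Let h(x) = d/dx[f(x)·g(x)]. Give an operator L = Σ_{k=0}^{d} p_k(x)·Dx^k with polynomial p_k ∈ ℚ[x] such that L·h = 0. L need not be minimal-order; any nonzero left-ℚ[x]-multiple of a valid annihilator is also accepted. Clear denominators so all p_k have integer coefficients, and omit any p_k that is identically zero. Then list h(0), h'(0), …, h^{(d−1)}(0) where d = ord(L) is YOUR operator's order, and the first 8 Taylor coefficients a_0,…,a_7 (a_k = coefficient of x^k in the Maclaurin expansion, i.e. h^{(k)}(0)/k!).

L = (1 - 36·x + 36·x^2) + (-4 + 8·x)·Dx + (1 - 4·x + 4·x^2)·Dx^2  (order 2).
h: a_k = 6, -3, -9, 33/2, 165/4, 3231/40, 7539/40, 48687/112, …
ICs: h(0) = 6, h′(0) = -3.

f: a_k = 1, 0, -9/2, 0, 27/8, 0, -81/80, 0, …
g: a_k = 3, 6, 12, 24, 48, 96, 192, 384, …
Sym-product of L_f,L_g gives L₀ (≤ ord 2).
h₀' ⇒ L via d/dx closure of L₀.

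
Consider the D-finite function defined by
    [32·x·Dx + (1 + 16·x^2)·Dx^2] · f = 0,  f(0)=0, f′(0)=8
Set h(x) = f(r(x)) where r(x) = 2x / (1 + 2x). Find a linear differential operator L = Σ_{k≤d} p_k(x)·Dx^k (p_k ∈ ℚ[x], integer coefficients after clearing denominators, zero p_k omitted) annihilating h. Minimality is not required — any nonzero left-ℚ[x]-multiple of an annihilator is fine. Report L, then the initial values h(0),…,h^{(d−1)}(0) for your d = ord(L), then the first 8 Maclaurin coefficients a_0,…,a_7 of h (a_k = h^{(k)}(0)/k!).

f: a_k = 0, 8, 0, -128/3, 0, 2048/5, 0, -32768/7, …
h₀=f(r): pull back L_f along r ⇒ L₀.
L = (4 + 136·x)·Dx + (1 + 4·x + 68·x^2)·Dx^2  (order 2).
h: a_k = 0, 16, -32, -832/3, 1920, 25856/5, -312832/3, 744448/7, …
ICs: h(0) = 0, h′(0) = 16.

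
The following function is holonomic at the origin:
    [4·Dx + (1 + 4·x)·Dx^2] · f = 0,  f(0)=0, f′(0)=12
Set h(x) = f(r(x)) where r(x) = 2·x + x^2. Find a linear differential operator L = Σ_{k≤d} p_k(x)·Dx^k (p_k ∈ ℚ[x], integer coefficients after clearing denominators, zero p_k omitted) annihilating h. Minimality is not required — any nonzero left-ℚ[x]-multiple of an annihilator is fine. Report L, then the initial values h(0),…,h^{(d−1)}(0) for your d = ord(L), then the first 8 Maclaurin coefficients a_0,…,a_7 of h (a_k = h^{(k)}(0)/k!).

L = (7 + 8·x + 4·x^2)·Dx + (1 + 9·x + 12·x^2 + 4·x^3)·Dx^2  (order 2).
h: a_k = 0, 24, -84, 416, -2328, 69504/5, -86464, 3872256/7, …
ICs: h(0) = 0, h′(0) = 24.

f: a_k = 0, 12, -24, 64, -192, 3072/5, -2048, 49152/7, …
L₀ from L_f via x↦r, Dx↦r'^{-1}Dx.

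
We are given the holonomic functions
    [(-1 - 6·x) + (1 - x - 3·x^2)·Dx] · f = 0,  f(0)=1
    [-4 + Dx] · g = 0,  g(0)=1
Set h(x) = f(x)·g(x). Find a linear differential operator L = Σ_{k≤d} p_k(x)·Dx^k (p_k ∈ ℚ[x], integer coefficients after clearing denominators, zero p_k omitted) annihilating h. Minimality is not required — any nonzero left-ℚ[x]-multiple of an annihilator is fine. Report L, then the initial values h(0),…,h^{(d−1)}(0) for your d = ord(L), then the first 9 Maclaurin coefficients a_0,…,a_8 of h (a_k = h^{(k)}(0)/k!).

f: a_k = 1, 1, 4, 7, 19, 40, 97, 217, 508, …
g: a_k = 1, 4, 8, 32/3, 32/3, 128/15, 256/45, 1024/315, 512/315, …
Sym-product of L_f,L_g gives L₀ (≤ ord 1).
L = (5 + 2·x - 12·x^2) + (-1 + x + 3·x^2)·Dx  (order 1).
h: a_k = 1, 5, 16, 125/3, 301/3, 3508/15, 4865/9, 392303/315, 180728/63, …
ICs: h(0) = 1.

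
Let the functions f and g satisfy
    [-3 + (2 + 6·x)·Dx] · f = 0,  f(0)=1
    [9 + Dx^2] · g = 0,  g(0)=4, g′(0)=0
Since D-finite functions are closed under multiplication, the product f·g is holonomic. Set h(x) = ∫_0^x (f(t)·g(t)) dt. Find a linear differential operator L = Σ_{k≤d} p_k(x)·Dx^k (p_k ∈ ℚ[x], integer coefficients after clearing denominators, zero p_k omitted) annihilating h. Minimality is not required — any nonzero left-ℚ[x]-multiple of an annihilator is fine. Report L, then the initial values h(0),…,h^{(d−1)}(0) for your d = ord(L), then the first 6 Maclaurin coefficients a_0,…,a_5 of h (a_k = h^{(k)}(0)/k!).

f: a_k = 1, 3/2, -9/8, 27/16, -405/128, 1701/256, …
g: a_k = 4, 0, -18, 0, 27/2, 0, …
L₀ := L_f ⊗_s L_g (sym. prod.), ord ≤ 2.
h=∫₀ˣh₀: take L = L₀·Dx.
L = (63 + 216·x + 324·x^2)·Dx + (-12 - 36·x)·Dx^2 + (4 + 24·x + 36·x^2)·Dx^3  (order 3).
h: a_k = 0, 4, 3, -15/2, -81/16, 135/32, …
ICs: h(0) = 0, h′(0) = 4, h′′(0) = 6.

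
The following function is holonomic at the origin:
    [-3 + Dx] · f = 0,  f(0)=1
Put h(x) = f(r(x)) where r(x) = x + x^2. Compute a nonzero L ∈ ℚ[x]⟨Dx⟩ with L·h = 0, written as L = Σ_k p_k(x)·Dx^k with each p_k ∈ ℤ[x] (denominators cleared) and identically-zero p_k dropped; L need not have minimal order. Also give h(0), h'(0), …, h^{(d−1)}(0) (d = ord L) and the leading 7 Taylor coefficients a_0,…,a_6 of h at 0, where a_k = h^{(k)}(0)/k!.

f: a_k = 1, 3, 9/2, 9/2, 27/8, 81/40, 81/80, …
Change of var in L_f (x↦r) gives L₀.
L = (-3 - 6·x) + Dx  (order 1).
h: a_k = 1, 3, 15/2, 27/2, 171/8, 1161/40, 2871/80, …
ICs: h(0) = 1.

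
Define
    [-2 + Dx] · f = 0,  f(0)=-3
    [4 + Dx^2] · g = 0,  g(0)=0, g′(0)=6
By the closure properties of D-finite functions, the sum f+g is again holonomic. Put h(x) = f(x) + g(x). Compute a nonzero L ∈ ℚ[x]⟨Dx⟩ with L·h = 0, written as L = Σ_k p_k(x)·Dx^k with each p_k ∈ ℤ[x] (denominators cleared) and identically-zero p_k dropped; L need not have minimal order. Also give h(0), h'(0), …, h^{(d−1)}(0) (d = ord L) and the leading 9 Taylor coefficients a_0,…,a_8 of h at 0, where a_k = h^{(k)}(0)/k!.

L = -8 + 4·Dx - 2·Dx^2 + Dx^3  (order 3).
h: a_k = -3, 0, -6, -8, -2, 0, -4/15, -16/105, -2/105, …
ICs: h(0) = -3, h′(0) = 0, h′′(0) = -12.

f: a_k = -3, -6, -6, -4, -2, -4/5, -4/15, -8/105, -2/105, …
g: a_k = 0, 6, 0, -4, 0, 4/5, 0, -8/105, 0, …
Weyl lclm of L_f,L_g ⇒ L₀ (ord ≤ 3).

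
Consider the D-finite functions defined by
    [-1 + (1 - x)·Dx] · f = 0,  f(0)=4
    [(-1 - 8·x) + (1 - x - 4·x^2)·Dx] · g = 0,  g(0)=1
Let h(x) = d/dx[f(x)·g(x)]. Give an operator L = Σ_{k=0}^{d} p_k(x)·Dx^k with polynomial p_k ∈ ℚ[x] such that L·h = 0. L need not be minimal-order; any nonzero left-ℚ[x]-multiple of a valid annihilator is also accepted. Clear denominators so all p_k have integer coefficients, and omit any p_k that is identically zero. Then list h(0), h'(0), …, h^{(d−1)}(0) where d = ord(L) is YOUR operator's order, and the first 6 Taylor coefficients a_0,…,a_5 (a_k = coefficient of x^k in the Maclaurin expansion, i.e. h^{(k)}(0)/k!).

f: a_k = 4, 4, 4, 4, 4, 4, …
g: a_k = 1, 1, 5, 9, 29, 65, …
h₀=f·g: eliminate ⇒ L₀, order ≤ 1·1.
h=h₀': d/dx-closure on L₀ ⇒ L.
L = (7 + 6·x + 3·x^2 - 96·x^3 + 96·x^4) + (-1 - x + 15·x^2 - 7·x^3 - 30·x^4 + 24·x^5)·Dx  (order 1).
h: a_k = 8, 56, 192, 720, 2200, 6984, …
ICs: h(0) = 8.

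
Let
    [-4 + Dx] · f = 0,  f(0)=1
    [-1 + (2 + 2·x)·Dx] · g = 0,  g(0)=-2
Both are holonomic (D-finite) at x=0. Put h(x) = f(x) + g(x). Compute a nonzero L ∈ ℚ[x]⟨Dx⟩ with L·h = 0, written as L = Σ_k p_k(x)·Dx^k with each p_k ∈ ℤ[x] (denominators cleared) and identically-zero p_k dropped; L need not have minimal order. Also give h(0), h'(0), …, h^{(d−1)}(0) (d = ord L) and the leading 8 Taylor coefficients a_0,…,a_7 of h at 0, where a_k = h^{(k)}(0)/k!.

L = (36 + 32·x) + (-65 - 128·x - 64·x^2)·Dx + (14 + 30·x + 16·x^2)·Dx^2  (order 2).
h: a_k = -1, 3, 33/4, 253/24, 2063/192, 16279/1920, 132017/23040, 1038181/322560, …
ICs: h(0) = -1, h′(0) = 3.

f: a_k = 1, 4, 8, 32/3, 32/3, 128/15, 256/45, 1024/315, …
g: a_k = -2, -1, 1/4, -1/8, 5/64, -7/128, 21/512, -33/1024, …
L₀ := lclm(L_f,L_g); ord L₀ ≤ 1+1.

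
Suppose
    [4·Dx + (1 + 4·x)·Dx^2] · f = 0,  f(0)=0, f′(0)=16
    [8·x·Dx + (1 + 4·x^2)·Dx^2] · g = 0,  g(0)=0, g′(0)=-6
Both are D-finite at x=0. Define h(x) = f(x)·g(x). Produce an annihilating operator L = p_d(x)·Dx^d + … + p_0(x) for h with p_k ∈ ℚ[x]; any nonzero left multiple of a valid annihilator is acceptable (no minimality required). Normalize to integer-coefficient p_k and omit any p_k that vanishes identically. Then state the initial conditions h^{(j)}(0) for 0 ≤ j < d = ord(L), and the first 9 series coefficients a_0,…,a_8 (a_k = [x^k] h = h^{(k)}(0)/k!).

f: a_k = 0, 16, -32, 256/3, -256, 4096/5, -8192/3, 65536/7, -32768, …
g: a_k = 0, -6, 0, 8, 0, -96/5, 0, 384/7, 0, …
L₀ := L_f ⊗_s L_g (sym. prod.), ord ≤ 4.
L = (96 + 640·x + 1408·x^2 + 7680·x^3 + 15360·x^4 + 26624·x^5 + 8192·x^7)·Dx + (24 + 320·x + 2656·x^2 + 9728·x^3 + 28160·x^4 + 47616·x^5 + 71680·x^6 + 6144·x^7 + 28672·x^8)·Dx^2 + (12 + 104·x + 672·x^2 + 2976·x^3 + 8256·x^4 + 18048·x^5 + 24576·x^6 + 35328·x^7 + 6144·x^8 + 16384·x^9)·Dx^3 + (1 + 12·x + 68·x^2 + 256·x^3 + 696·x^4 + 1536·x^5 + 2688·x^6 + 3072·x^7 + 4224·x^8 + 1024·x^9 + 2048·x^10)·Dx^4  (order 4).
h: a_k = 0, 0, -96, 192, -384, 1280, -68096/15, 74752/5, -251904/5, …
ICs: h(0) = 0, h′(0) = 0, h′′(0) = -192, h′′′(0) = 1152.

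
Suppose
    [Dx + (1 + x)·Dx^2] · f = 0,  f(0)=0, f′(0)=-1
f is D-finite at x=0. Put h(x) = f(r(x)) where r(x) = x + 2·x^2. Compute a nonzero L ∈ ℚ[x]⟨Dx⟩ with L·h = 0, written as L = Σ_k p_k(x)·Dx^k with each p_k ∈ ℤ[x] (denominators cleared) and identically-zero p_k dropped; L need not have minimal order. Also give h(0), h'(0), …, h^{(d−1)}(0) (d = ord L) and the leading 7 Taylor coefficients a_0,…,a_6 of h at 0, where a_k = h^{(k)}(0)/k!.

f: a_k = 0, -1, 1/2, -1/3, 1/4, -1/5, 1/6, …
Substitute x→r, Dx→(1/r')Dx; clear ⇒ L₀.
L = (-3 + 4·x + 8·x^2)·Dx + (1 + 5·x + 6·x^2 + 8·x^3)·Dx^2  (order 2).
h: a_k = 0, -1, -3/2, 5/3, 1/4, -11/5, 3/2, …
ICs: h(0) = 0, h′(0) = -1.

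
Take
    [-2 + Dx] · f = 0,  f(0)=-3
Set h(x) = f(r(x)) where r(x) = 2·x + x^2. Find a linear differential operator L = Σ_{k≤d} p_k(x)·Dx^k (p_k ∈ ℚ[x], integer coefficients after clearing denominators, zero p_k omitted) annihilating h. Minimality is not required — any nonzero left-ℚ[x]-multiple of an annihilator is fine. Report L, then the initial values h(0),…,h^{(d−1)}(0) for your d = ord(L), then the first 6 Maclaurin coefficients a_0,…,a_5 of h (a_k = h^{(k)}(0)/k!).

f: a_k = -3, -6, -6, -4, -2, -4/5, …
f∘r: x↦r, Dx↦Dx/r' in L_f ⇒ L₀.
L = (-4 - 4·x) + Dx  (order 1).
h: a_k = -3, -12, -30, -56, -86, -568/5, …
ICs: h(0) = -3.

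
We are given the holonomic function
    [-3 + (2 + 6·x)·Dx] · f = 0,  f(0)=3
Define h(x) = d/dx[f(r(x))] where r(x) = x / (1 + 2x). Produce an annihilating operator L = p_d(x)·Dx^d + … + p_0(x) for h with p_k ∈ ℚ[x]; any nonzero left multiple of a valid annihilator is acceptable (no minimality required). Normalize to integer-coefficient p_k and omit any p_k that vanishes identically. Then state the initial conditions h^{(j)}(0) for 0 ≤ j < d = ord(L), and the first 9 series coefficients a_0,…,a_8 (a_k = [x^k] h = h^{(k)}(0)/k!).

L = (-11 - 40·x) + (-2 - 14·x - 20·x^2)·Dx  (order 1).
h: a_k = 9/2, -99/4, 1755/16, -14895/32, 508635/256, -4432509/512, 78986943/2048, -717364935/4096, 52916956155/65536, …
ICs: h(0) = 9/2.

f: a_k = 3, 9/2, -27/8, 81/16, -1215/128, 5103/256, -45927/1024, 216513/2048, -8444007/32768, …
Change of var in L_f (x↦r) gives L₀.
Derive L from L₀ (diff closure).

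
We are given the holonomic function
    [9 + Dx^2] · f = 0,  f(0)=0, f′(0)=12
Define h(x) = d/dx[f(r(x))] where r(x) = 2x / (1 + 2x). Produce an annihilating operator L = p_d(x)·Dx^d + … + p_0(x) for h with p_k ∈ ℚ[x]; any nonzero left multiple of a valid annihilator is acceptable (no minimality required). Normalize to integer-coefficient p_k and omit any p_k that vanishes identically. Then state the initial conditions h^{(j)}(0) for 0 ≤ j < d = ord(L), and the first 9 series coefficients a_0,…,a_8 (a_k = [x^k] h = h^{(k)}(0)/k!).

f: a_k = 0, 12, 0, -18, 0, 81/10, 0, -243/140, 0, …
Change of var in L_f (x↦r) gives L₀.
h₀' ⇒ L via d/dx closure of L₀.
L = (60 + 96·x + 96·x^2) + (12 + 72·x + 144·x^2 + 96·x^3)·Dx + (1 + 8·x + 24·x^2 + 32·x^3 + 16·x^4)·Dx^2  (order 2).
h: a_k = 24, -96, -144, 2688, -14064, 48960, -619296/5, 969216/5, 4292784/35, …
ICs: h(0) = 24, h′(0) = -96.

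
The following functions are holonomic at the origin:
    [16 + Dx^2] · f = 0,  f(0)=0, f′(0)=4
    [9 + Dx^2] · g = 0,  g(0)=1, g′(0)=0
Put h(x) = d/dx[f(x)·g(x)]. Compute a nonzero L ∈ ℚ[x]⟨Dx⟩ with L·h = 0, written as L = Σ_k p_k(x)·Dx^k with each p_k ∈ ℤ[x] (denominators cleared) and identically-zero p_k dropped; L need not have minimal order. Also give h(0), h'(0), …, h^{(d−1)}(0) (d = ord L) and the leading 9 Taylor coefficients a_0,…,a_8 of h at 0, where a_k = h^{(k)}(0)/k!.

f: a_k = 0, 4, 0, -32/3, 0, 128/15, 0, -1024/315, 0, …
g: a_k = 1, 0, -9/2, 0, 27/8, 0, -81/80, 0, 729/4480, …
L₀ := L_f ⊗_s L_g (sym. prod.), ord ≤ 4.
Differentiate: ansatz ord ≤ ord L₀ ⇒ L.
L = 49 + 50·Dx^2 + Dx^4  (order 4).
h: a_k = 4, 0, -86, 0, 2101/6, 0, -102943/180, 0, 5044201/10080, …
ICs: h(0) = 4, h′(0) = 0, h′′(0) = -172, h′′′(0) = 0.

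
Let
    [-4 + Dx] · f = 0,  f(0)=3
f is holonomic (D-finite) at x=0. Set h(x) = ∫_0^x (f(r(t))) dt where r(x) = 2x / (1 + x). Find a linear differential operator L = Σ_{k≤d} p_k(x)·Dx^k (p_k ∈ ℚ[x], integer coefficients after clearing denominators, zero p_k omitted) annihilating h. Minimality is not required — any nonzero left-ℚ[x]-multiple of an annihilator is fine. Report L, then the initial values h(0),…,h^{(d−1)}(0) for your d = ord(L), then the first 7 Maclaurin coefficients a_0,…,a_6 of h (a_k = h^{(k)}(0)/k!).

L = -8·Dx + (1 + 2·x + x^2)·Dx^2  (order 2).
h: a_k = 0, 3, 12, 24, 22, 8/5, -44/5, …
ICs: h(0) = 0, h′(0) = 3.

f: a_k = 3, 12, 24, 32, 32, 128/5, 256/15, …
h₀=f(r): pull back L_f along r ⇒ L₀.
∫: right-multiply L₀ by Dx.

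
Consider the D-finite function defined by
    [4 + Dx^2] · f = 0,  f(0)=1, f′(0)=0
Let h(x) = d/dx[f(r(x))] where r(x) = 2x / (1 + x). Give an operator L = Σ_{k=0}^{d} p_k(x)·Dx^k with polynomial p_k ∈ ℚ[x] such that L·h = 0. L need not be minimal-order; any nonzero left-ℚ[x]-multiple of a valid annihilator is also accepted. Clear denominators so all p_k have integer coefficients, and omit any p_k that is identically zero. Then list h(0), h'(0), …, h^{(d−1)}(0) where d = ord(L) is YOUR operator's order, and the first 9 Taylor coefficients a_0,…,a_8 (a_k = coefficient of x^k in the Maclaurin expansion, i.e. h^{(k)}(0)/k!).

f: a_k = 1, 0, -2, 0, 2/3, 0, -4/45, 0, 2/315, …
f∘r: x↦r, Dx↦Dx/r' in L_f ⇒ L₀.
h₀' ⇒ L via d/dx closure of L₀.
L = (22 + 12·x + 6·x^2) + (6 + 18·x + 18·x^2 + 6·x^3)·Dx + (1 + 4·x + 6·x^2 + 4·x^3 + x^4)·Dx^2  (order 2).
h: a_k = 0, -16, 48, -160/3, -160/3, 5488/15, -4592/5, 100544/63, -71744/35, …
ICs: h(0) = 0, h′(0) = -16.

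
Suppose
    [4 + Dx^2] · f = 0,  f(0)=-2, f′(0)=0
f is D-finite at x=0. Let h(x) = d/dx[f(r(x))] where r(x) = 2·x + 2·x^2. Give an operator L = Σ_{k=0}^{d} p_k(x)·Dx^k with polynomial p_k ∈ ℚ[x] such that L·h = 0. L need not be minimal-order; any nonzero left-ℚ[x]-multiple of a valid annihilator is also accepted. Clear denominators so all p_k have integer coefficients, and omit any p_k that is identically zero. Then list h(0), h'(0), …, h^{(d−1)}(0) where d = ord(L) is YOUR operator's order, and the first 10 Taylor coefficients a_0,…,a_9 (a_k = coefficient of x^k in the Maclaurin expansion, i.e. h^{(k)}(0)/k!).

f: a_k = -2, 0, 4, 0, -4/3, 0, 8/45, 0, -4/315, 0, …
Change of var in L_f (x↦r) gives L₀.
h=h₀': d/dx-closure on L₀ ⇒ L.
L = (28 + 128·x + 384·x^2 + 512·x^3 + 256·x^4) + (-6 - 12·x)·Dx + (1 + 4·x + 4·x^2)·Dx^2  (order 2).
h: a_k = 0, 32, 96, -64/3, -1280/3, -10496/15, -1792/15, 368128/315, 63488/35, 2274304/2835, …
ICs: h(0) = 0, h′(0) = 32.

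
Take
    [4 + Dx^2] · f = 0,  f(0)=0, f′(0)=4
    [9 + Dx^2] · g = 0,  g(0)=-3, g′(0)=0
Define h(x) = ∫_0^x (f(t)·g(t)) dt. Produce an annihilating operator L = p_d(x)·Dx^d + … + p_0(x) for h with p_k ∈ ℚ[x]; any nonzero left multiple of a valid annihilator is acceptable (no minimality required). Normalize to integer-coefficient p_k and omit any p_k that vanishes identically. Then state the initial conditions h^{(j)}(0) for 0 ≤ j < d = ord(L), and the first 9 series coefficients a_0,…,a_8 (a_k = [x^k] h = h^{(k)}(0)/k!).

L = 25·Dx + 26·Dx^3 + Dx^5  (order 5).
h: a_k = 0, 0, -6, 0, 31/2, 0, -781/60, 0, 19531/3360, …
ICs: h(0) = 0, h′(0) = 0, h′′(0) = -12, h′′′(0) = 0, h′′′′(0) = 372.

f: a_k = 0, 4, 0, -8/3, 0, 8/15, 0, -16/315, 0, …
g: a_k = -3, 0, 27/2, 0, -81/8, 0, 243/80, 0, -2187/4480, …
f·g: L₀ = L_f ⊗_s L_g, ord ≤ 2·2.
h=∫₀ˣh₀: take L = L₀·Dx.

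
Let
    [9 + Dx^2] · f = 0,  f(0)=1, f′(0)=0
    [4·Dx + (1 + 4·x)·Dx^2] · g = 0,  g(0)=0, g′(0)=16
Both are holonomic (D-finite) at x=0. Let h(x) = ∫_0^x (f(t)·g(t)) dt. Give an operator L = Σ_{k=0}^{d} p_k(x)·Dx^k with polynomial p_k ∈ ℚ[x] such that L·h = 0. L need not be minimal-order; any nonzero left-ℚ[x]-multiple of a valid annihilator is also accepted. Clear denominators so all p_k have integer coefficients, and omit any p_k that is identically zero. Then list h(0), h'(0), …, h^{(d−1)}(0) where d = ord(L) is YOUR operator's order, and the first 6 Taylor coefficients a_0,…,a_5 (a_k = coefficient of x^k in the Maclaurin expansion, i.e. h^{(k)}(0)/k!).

L = (-2043 - 1296·x + 44064·x^2 + 186624·x^3 + 186624·x^4)·Dx + (72 + 5472·x + 31104·x^2 + 41472·x^3)·Dx^2 + (-182 + 864·x + 12096·x^2 + 41472·x^3 + 41472·x^4)·Dx^3 + (8 + 608·x + 3456·x^2 + 4608·x^3)·Dx^4 + (5 + 112·x + 800·x^2 + 2304·x^3 + 2304·x^4)·Dx^5  (order 5).
h: a_k = 0, 0, 8, -32/3, 10/3, -112/5, …
ICs: h(0) = 0, h′(0) = 0, h′′(0) = 16, h′′′(0) = -64, h′′′′(0) = 80.

f: a_k = 1, 0, -9/2, 0, 27/8, 0, …
g: a_k = 0, 16, -32, 256/3, -256, 4096/5, …
f·g: L₀ = L_f ⊗_s L_g, ord ≤ 2·2.
h=∫₀ˣh₀: take L = L₀·Dx.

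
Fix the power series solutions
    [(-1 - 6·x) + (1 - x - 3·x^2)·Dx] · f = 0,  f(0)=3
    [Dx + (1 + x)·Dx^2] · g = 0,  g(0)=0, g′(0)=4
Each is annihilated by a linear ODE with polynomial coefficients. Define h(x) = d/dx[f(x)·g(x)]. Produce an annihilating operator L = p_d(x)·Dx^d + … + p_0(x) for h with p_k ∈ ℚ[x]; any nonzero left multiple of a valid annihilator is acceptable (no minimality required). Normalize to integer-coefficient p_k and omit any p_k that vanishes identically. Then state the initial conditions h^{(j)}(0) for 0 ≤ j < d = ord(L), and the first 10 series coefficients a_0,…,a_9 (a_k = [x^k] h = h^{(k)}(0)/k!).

L = (142 + 378·x + 324·x^2) + (19 + 173·x + 396·x^2 + 252·x^3)·Dx + (-7 - 12·x + 28·x^2 + 69·x^3 + 36·x^4)·Dx^2  (order 2).
h: a_k = 12, 12, 138, 244, 1007, 11472/5, 34591/5, 597524/35, 3213183/70, 345034/3, …
ICs: h(0) = 12, h′(0) = 12.

f: a_k = 3, 3, 12, 21, 57, 120, 291, 651, 1524, 3477, …
g: a_k = 0, 4, -2, 4/3, -1, 4/5, -2/3, 4/7, -1/2, 4/9, …
Sym-product of L_f,L_g gives L₀ (≤ ord 2).
Differentiate: ansatz ord ≤ ord L₀ ⇒ L.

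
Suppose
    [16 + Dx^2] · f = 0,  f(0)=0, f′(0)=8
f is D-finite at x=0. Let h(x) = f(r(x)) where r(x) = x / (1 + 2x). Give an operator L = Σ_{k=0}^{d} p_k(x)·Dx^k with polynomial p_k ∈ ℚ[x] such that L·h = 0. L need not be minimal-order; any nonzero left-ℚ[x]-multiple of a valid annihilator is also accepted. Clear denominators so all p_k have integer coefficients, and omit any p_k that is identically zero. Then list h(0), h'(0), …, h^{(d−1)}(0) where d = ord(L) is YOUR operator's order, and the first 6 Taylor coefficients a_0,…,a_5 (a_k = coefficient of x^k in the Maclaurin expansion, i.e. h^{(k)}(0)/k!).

f: a_k = 0, 8, 0, -64/3, 0, 256/15, …
f∘r: x↦r, Dx↦Dx/r' in L_f ⇒ L₀.
L = 16 + (4 + 24·x + 48·x^2 + 32·x^3)·Dx + (1 + 8·x + 24·x^2 + 32·x^3 + 16·x^4)·Dx^2  (order 2).
h: a_k = 0, 8, -16, 32/3, 64, -5504/15, …
ICs: h(0) = 0, h′(0) = 8.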